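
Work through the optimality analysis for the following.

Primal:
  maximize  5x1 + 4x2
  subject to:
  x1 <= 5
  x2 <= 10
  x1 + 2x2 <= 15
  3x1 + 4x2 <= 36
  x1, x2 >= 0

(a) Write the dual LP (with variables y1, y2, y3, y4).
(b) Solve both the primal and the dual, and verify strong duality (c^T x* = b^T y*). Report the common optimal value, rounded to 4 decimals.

The standard primal-dual pair for 'max c^T x s.t. A x <= b, x >= 0' is:
  Dual:  min b^T y  s.t.  A^T y >= c,  y >= 0.

So the dual LP is:
  minimize  5y1 + 10y2 + 15y3 + 36y4
  subject to:
    y1 + y3 + 3y4 >= 5
    y2 + 2y3 + 4y4 >= 4
    y1, y2, y3, y4 >= 0

Solving the primal: x* = (5, 5).
  primal value c^T x* = 45.
Solving the dual: y* = (3, 0, 2, 0).
  dual value b^T y* = 45.
Strong duality: c^T x* = b^T y*. Confirmed.

45


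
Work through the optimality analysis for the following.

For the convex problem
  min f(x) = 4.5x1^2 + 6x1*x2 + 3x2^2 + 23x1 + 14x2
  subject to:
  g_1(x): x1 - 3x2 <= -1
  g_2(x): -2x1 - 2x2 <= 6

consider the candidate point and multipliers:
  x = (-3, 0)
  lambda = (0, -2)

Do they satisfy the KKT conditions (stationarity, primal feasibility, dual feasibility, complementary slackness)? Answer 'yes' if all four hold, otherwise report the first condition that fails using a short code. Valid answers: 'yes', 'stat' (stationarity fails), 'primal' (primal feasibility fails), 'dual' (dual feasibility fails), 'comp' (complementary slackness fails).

Gradient of f: grad f(x) = Q x + c = (-4, -4)
Constraint values g_i(x) = a_i^T x - b_i:
  g_1((-3, 0)) = -2
  g_2((-3, 0)) = 0
Stationarity residual: grad f(x) + sum_i lambda_i a_i = (0, 0)
  -> stationarity OK
Primal feasibility (all g_i <= 0): OK
Dual feasibility (all lambda_i >= 0): FAILS
Complementary slackness (lambda_i * g_i(x) = 0 for all i): OK

Verdict: the first failing condition is dual_feasibility -> dual.

dual


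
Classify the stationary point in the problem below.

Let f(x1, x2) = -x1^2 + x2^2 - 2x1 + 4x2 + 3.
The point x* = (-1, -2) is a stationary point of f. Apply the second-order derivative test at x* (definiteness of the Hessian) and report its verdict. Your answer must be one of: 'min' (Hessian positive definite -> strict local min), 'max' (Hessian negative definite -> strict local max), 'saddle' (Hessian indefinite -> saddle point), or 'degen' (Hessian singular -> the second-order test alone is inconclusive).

Compute the Hessian H = grad^2 f:
  H = [[-2, 0], [0, 2]]
Verify stationarity: grad f(x*) = H x* + g = (0, 0).
Eigenvalues of H: -2, 2.
Eigenvalues have mixed signs, so H is indefinite -> x* is a saddle point.

saddle


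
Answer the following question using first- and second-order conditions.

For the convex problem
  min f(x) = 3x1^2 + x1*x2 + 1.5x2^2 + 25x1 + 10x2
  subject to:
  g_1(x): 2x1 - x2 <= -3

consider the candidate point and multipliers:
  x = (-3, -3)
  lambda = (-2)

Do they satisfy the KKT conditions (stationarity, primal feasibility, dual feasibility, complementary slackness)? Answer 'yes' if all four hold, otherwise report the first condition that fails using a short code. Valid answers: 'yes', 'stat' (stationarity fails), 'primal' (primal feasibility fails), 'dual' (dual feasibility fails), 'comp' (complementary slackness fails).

Gradient of f: grad f(x) = Q x + c = (4, -2)
Constraint values g_i(x) = a_i^T x - b_i:
  g_1((-3, -3)) = 0
Stationarity residual: grad f(x) + sum_i lambda_i a_i = (0, 0)
  -> stationarity OK
Primal feasibility (all g_i <= 0): OK
Dual feasibility (all lambda_i >= 0): FAILS
Complementary slackness (lambda_i * g_i(x) = 0 for all i): OK

Verdict: the first failing condition is dual_feasibility -> dual.

dual


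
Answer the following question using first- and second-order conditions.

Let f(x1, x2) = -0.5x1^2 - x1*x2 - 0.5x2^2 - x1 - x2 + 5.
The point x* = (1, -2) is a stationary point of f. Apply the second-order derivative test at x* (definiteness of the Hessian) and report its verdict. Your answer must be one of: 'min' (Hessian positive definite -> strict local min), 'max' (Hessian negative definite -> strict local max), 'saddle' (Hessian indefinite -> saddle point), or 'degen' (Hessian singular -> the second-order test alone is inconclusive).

Compute the Hessian H = grad^2 f:
  H = [[-1, -1], [-1, -1]]
Verify stationarity: grad f(x*) = H x* + g = (0, 0).
Eigenvalues of H: -2, 0.
H has a zero eigenvalue (singular; negative semidefinite but not definite), so H is neither positive definite, negative definite, nor indefinite. The second-order test alone is inconclusive -> degen.
(Indeed, f is constant along the null direction of H through x*, so x* is not a strict local extremum.)

degen


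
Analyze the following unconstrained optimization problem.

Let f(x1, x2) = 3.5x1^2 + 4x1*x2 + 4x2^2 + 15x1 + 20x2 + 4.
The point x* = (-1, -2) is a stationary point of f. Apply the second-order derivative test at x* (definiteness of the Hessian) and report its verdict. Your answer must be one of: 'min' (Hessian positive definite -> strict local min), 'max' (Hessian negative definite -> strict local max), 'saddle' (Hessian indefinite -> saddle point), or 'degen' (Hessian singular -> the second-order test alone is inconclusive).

Compute the Hessian H = grad^2 f:
  H = [[7, 4], [4, 8]]
Verify stationarity: grad f(x*) = H x* + g = (0, 0).
Eigenvalues of H: 3.4689, 11.5311.
Both eigenvalues > 0, so H is positive definite -> x* is a strict local min.

min


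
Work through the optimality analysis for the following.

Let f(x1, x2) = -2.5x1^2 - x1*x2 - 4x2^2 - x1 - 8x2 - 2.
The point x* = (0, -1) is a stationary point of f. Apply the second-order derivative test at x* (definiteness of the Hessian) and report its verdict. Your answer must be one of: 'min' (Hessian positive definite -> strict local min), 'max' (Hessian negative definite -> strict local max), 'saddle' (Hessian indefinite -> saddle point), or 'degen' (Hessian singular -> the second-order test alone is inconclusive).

Compute the Hessian H = grad^2 f:
  H = [[-5, -1], [-1, -8]]
Verify stationarity: grad f(x*) = H x* + g = (0, 0).
Eigenvalues of H: -8.3028, -4.6972.
Both eigenvalues < 0, so H is negative definite -> x* is a strict local max.

max


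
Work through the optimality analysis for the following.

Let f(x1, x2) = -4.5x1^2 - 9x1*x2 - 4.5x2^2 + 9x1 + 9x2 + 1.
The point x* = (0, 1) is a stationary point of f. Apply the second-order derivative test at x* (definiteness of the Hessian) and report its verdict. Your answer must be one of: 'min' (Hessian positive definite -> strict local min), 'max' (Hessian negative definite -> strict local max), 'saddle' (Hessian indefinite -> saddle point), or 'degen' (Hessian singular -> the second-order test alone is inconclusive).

Compute the Hessian H = grad^2 f:
  H = [[-9, -9], [-9, -9]]
Verify stationarity: grad f(x*) = H x* + g = (0, 0).
Eigenvalues of H: -18, 0.
H has a zero eigenvalue (singular; negative semidefinite but not definite), so H is neither positive definite, negative definite, nor indefinite. The second-order test alone is inconclusive -> degen.
(Indeed, f is constant along the null direction of H through x*, so x* is not a strict local extremum.)

degen


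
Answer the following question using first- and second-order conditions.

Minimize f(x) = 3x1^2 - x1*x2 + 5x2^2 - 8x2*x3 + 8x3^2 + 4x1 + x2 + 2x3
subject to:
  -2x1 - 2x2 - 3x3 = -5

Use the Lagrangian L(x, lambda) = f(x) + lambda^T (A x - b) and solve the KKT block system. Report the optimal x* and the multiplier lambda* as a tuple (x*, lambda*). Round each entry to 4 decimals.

Form the Lagrangian:
  L(x, lambda) = (1/2) x^T Q x + c^T x + lambda^T (A x - b)
Stationarity (grad_x L = 0): Q x + c + A^T lambda = 0.
Primal feasibility: A x = b.

This gives the KKT block system:
  [ Q   A^T ] [ x     ]   [-c ]
  [ A    0  ] [ lambda ] = [ b ]

Solving the linear system:
  x*      = (0.2568, 1.0262, 0.8113)
  lambda* = (2.2573)
  f(x*)   = 7.4812

x* = (0.2568, 1.0262, 0.8113), lambda* = (2.2573)


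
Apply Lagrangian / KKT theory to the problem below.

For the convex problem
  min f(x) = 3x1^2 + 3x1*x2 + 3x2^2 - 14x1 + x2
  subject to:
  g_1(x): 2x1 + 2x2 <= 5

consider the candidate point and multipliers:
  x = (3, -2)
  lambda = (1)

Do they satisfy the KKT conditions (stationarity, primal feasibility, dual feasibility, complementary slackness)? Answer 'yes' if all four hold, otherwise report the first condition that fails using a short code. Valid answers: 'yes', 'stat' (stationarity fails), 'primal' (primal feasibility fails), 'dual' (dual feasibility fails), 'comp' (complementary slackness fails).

Gradient of f: grad f(x) = Q x + c = (-2, -2)
Constraint values g_i(x) = a_i^T x - b_i:
  g_1((3, -2)) = -3
Stationarity residual: grad f(x) + sum_i lambda_i a_i = (0, 0)
  -> stationarity OK
Primal feasibility (all g_i <= 0): OK
Dual feasibility (all lambda_i >= 0): OK
Complementary slackness (lambda_i * g_i(x) = 0 for all i): FAILS

Verdict: the first failing condition is complementary_slackness -> comp.

comp


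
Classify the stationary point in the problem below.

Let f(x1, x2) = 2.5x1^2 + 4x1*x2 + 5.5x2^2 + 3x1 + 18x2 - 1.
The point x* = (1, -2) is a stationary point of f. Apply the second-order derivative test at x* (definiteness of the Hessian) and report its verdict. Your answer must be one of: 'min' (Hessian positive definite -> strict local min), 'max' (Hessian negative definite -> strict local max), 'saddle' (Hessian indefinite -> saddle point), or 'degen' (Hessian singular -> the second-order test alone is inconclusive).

Compute the Hessian H = grad^2 f:
  H = [[5, 4], [4, 11]]
Verify stationarity: grad f(x*) = H x* + g = (0, 0).
Eigenvalues of H: 3, 13.
Both eigenvalues > 0, so H is positive definite -> x* is a strict local min.

min


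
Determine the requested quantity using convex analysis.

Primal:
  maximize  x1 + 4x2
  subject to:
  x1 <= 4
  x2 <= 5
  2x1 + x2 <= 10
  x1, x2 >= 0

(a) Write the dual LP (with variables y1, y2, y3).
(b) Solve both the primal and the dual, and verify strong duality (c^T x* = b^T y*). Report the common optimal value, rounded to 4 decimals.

The standard primal-dual pair for 'max c^T x s.t. A x <= b, x >= 0' is:
  Dual:  min b^T y  s.t.  A^T y >= c,  y >= 0.

So the dual LP is:
  minimize  4y1 + 5y2 + 10y3
  subject to:
    y1 + 2y3 >= 1
    y2 + y3 >= 4
    y1, y2, y3 >= 0

Solving the primal: x* = (2.5, 5).
  primal value c^T x* = 22.5.
Solving the dual: y* = (0, 3.5, 0.5).
  dual value b^T y* = 22.5.
Strong duality: c^T x* = b^T y*. Confirmed.

22.5


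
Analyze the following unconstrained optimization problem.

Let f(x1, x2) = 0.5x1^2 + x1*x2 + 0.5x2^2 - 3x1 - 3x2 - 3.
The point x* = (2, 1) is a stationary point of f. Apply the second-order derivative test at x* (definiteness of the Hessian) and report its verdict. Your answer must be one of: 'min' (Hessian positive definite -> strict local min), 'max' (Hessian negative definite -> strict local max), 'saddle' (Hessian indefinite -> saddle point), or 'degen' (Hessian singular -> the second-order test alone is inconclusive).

Compute the Hessian H = grad^2 f:
  H = [[1, 1], [1, 1]]
Verify stationarity: grad f(x*) = H x* + g = (0, 0).
Eigenvalues of H: 0, 2.
H has a zero eigenvalue (singular; positive semidefinite but not definite), so H is neither positive definite, negative definite, nor indefinite. The second-order test alone is inconclusive -> degen.
(Indeed, f is constant along the null direction of H through x*, so x* is not a strict local extremum.)

degen


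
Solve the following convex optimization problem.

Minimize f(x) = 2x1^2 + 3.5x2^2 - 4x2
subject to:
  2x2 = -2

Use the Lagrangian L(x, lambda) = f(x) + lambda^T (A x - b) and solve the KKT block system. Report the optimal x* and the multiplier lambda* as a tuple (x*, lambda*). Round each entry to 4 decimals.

Form the Lagrangian:
  L(x, lambda) = (1/2) x^T Q x + c^T x + lambda^T (A x - b)
Stationarity (grad_x L = 0): Q x + c + A^T lambda = 0.
Primal feasibility: A x = b.

This gives the KKT block system:
  [ Q   A^T ] [ x     ]   [-c ]
  [ A    0  ] [ lambda ] = [ b ]

Solving the linear system:
  x*      = (0, -1)
  lambda* = (5.5)
  f(x*)   = 7.5

x* = (0, -1), lambda* = (5.5)


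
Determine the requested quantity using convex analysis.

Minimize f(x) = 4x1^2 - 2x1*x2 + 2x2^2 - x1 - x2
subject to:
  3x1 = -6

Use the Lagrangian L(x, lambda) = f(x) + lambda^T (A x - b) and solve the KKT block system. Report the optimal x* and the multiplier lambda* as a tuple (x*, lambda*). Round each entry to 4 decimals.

Form the Lagrangian:
  L(x, lambda) = (1/2) x^T Q x + c^T x + lambda^T (A x - b)
Stationarity (grad_x L = 0): Q x + c + A^T lambda = 0.
Primal feasibility: A x = b.

This gives the KKT block system:
  [ Q   A^T ] [ x     ]   [-c ]
  [ A    0  ] [ lambda ] = [ b ]

Solving the linear system:
  x*      = (-2, -0.75)
  lambda* = (5.1667)
  f(x*)   = 16.875

x* = (-2, -0.75), lambda* = (5.1667)


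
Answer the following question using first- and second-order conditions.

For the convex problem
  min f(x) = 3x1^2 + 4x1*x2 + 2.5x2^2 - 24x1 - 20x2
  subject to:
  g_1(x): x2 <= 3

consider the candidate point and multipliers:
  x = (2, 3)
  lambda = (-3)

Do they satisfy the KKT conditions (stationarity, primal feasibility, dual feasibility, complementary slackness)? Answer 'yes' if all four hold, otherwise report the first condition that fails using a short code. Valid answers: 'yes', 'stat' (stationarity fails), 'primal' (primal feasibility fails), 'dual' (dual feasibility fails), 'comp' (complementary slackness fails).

Gradient of f: grad f(x) = Q x + c = (0, 3)
Constraint values g_i(x) = a_i^T x - b_i:
  g_1((2, 3)) = 0
Stationarity residual: grad f(x) + sum_i lambda_i a_i = (0, 0)
  -> stationarity OK
Primal feasibility (all g_i <= 0): OK
Dual feasibility (all lambda_i >= 0): FAILS
Complementary slackness (lambda_i * g_i(x) = 0 for all i): OK

Verdict: the first failing condition is dual_feasibility -> dual.

dual


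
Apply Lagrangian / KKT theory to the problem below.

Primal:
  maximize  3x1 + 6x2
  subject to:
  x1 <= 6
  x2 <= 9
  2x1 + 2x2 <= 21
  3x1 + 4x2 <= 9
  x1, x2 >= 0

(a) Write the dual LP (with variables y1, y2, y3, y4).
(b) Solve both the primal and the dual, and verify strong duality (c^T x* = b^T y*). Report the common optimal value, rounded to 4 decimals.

The standard primal-dual pair for 'max c^T x s.t. A x <= b, x >= 0' is:
  Dual:  min b^T y  s.t.  A^T y >= c,  y >= 0.

So the dual LP is:
  minimize  6y1 + 9y2 + 21y3 + 9y4
  subject to:
    y1 + 2y3 + 3y4 >= 3
    y2 + 2y3 + 4y4 >= 6
    y1, y2, y3, y4 >= 0

Solving the primal: x* = (0, 2.25).
  primal value c^T x* = 13.5.
Solving the dual: y* = (0, 0, 0, 1.5).
  dual value b^T y* = 13.5.
Strong duality: c^T x* = b^T y*. Confirmed.

13.5


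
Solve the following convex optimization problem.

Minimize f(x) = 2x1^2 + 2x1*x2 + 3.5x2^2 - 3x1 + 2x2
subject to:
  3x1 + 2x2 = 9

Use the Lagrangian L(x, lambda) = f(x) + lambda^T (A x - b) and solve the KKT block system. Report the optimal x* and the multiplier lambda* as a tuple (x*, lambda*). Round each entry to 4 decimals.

Form the Lagrangian:
  L(x, lambda) = (1/2) x^T Q x + c^T x + lambda^T (A x - b)
Stationarity (grad_x L = 0): Q x + c + A^T lambda = 0.
Primal feasibility: A x = b.

This gives the KKT block system:
  [ Q   A^T ] [ x     ]   [-c ]
  [ A    0  ] [ lambda ] = [ b ]

Solving the linear system:
  x*      = (3.2182, -0.3273)
  lambda* = (-3.0727)
  f(x*)   = 8.6727

x* = (3.2182, -0.3273), lambda* = (-3.0727)


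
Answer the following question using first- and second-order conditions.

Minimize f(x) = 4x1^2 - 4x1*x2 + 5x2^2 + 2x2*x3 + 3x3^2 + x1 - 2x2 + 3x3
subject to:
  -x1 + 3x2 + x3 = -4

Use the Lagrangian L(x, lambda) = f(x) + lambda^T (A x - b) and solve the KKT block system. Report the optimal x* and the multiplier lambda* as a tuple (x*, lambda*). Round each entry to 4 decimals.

Form the Lagrangian:
  L(x, lambda) = (1/2) x^T Q x + c^T x + lambda^T (A x - b)
Stationarity (grad_x L = 0): Q x + c + A^T lambda = 0.
Primal feasibility: A x = b.

This gives the KKT block system:
  [ Q   A^T ] [ x     ]   [-c ]
  [ A    0  ] [ lambda ] = [ b ]

Solving the linear system:
  x*      = (-0.061, -1.0427, -0.9329)
  lambda* = (4.6829)
  f(x*)   = 8.9787

x* = (-0.061, -1.0427, -0.9329), lambda* = (4.6829)


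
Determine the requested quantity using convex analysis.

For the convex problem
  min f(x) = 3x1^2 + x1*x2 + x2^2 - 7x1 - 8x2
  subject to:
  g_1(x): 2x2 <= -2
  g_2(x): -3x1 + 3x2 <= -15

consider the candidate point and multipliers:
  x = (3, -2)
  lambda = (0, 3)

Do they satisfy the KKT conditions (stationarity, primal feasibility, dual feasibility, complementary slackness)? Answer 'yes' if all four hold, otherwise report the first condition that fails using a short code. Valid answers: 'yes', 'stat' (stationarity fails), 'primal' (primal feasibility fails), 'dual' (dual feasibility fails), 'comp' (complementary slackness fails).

Gradient of f: grad f(x) = Q x + c = (9, -9)
Constraint values g_i(x) = a_i^T x - b_i:
  g_1((3, -2)) = -2
  g_2((3, -2)) = 0
Stationarity residual: grad f(x) + sum_i lambda_i a_i = (0, 0)
  -> stationarity OK
Primal feasibility (all g_i <= 0): OK
Dual feasibility (all lambda_i >= 0): OK
Complementary slackness (lambda_i * g_i(x) = 0 for all i): OK

Verdict: yes, KKT holds.

yes


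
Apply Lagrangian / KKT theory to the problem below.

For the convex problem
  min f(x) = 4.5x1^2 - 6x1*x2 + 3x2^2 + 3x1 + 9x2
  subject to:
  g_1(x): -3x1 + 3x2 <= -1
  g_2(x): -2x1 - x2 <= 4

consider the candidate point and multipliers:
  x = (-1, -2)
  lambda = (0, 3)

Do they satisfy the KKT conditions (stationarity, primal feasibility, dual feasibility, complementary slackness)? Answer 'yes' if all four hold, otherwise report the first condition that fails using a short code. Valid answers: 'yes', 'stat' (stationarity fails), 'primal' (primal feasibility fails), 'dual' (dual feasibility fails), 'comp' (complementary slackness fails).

Gradient of f: grad f(x) = Q x + c = (6, 3)
Constraint values g_i(x) = a_i^T x - b_i:
  g_1((-1, -2)) = -2
  g_2((-1, -2)) = 0
Stationarity residual: grad f(x) + sum_i lambda_i a_i = (0, 0)
  -> stationarity OK
Primal feasibility (all g_i <= 0): OK
Dual feasibility (all lambda_i >= 0): OK
Complementary slackness (lambda_i * g_i(x) = 0 for all i): OK

Verdict: yes, KKT holds.

yes


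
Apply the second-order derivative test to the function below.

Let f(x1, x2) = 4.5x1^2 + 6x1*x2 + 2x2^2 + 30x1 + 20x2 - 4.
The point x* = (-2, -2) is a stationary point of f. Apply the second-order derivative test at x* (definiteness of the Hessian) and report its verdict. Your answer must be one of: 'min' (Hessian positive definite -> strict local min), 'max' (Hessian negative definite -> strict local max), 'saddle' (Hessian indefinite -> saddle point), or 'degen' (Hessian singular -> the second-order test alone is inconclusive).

Compute the Hessian H = grad^2 f:
  H = [[9, 6], [6, 4]]
Verify stationarity: grad f(x*) = H x* + g = (0, 0).
Eigenvalues of H: 0, 13.
H has a zero eigenvalue (singular; positive semidefinite but not definite), so H is neither positive definite, negative definite, nor indefinite. The second-order test alone is inconclusive -> degen.
(Indeed, f is constant along the null direction of H through x*, so x* is not a strict local extremum.)

degen


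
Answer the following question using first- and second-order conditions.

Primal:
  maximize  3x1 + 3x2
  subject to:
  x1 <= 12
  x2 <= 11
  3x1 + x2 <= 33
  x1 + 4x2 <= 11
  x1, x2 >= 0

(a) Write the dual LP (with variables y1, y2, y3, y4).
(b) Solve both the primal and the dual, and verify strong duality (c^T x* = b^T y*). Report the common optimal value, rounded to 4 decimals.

The standard primal-dual pair for 'max c^T x s.t. A x <= b, x >= 0' is:
  Dual:  min b^T y  s.t.  A^T y >= c,  y >= 0.

So the dual LP is:
  minimize  12y1 + 11y2 + 33y3 + 11y4
  subject to:
    y1 + 3y3 + y4 >= 3
    y2 + y3 + 4y4 >= 3
    y1, y2, y3, y4 >= 0

Solving the primal: x* = (11, 0).
  primal value c^T x* = 33.
Solving the dual: y* = (0, 0, 0, 3).
  dual value b^T y* = 33.
Strong duality: c^T x* = b^T y*. Confirmed.

33


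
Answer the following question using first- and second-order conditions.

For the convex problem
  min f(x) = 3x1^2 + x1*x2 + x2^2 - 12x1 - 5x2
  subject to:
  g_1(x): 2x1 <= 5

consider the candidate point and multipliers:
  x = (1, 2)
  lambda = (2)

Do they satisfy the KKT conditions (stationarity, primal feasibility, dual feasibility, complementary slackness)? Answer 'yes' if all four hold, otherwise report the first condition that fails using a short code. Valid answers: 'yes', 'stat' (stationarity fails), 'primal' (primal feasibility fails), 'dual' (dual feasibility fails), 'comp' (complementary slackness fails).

Gradient of f: grad f(x) = Q x + c = (-4, 0)
Constraint values g_i(x) = a_i^T x - b_i:
  g_1((1, 2)) = -3
Stationarity residual: grad f(x) + sum_i lambda_i a_i = (0, 0)
  -> stationarity OK
Primal feasibility (all g_i <= 0): OK
Dual feasibility (all lambda_i >= 0): OK
Complementary slackness (lambda_i * g_i(x) = 0 for all i): FAILS

Verdict: the first failing condition is complementary_slackness -> comp.

comp


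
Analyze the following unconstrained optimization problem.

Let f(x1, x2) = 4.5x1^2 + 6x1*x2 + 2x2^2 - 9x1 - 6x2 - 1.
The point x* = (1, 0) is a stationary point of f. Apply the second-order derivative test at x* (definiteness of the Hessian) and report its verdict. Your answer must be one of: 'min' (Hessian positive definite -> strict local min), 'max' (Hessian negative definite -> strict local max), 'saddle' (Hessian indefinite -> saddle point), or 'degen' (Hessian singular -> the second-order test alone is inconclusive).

Compute the Hessian H = grad^2 f:
  H = [[9, 6], [6, 4]]
Verify stationarity: grad f(x*) = H x* + g = (0, 0).
Eigenvalues of H: 0, 13.
H has a zero eigenvalue (singular; positive semidefinite but not definite), so H is neither positive definite, negative definite, nor indefinite. The second-order test alone is inconclusive -> degen.
(Indeed, f is constant along the null direction of H through x*, so x* is not a strict local extremum.)

degen


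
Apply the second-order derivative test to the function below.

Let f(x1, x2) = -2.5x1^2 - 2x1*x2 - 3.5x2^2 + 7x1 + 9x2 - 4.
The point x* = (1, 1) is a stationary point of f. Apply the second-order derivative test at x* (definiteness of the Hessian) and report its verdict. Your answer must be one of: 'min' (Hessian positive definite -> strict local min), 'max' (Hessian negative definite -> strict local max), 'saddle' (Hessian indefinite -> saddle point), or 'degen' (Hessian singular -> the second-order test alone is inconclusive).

Compute the Hessian H = grad^2 f:
  H = [[-5, -2], [-2, -7]]
Verify stationarity: grad f(x*) = H x* + g = (0, 0).
Eigenvalues of H: -8.2361, -3.7639.
Both eigenvalues < 0, so H is negative definite -> x* is a strict local max.

max


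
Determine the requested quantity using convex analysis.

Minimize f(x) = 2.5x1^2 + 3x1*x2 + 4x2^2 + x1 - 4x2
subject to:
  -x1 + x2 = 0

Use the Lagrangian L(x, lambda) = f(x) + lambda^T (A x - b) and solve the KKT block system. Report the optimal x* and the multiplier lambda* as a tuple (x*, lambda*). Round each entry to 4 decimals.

Form the Lagrangian:
  L(x, lambda) = (1/2) x^T Q x + c^T x + lambda^T (A x - b)
Stationarity (grad_x L = 0): Q x + c + A^T lambda = 0.
Primal feasibility: A x = b.

This gives the KKT block system:
  [ Q   A^T ] [ x     ]   [-c ]
  [ A    0  ] [ lambda ] = [ b ]

Solving the linear system:
  x*      = (0.1579, 0.1579)
  lambda* = (2.2632)
  f(x*)   = -0.2368

x* = (0.1579, 0.1579), lambda* = (2.2632)


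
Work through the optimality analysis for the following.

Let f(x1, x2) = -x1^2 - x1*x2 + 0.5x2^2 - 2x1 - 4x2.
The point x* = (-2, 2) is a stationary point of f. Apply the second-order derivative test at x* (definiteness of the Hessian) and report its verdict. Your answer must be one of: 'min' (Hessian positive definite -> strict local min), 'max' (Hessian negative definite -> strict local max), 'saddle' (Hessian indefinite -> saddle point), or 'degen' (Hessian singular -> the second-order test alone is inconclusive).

Compute the Hessian H = grad^2 f:
  H = [[-2, -1], [-1, 1]]
Verify stationarity: grad f(x*) = H x* + g = (0, 0).
Eigenvalues of H: -2.3028, 1.3028.
Eigenvalues have mixed signs, so H is indefinite -> x* is a saddle point.

saddle


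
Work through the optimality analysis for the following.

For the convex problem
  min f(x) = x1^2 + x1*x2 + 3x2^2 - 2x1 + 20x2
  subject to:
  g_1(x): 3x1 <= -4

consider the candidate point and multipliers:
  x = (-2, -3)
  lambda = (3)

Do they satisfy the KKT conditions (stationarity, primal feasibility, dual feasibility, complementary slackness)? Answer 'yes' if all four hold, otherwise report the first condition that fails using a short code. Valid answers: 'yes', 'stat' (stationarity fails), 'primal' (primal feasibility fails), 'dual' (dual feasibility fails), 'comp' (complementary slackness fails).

Gradient of f: grad f(x) = Q x + c = (-9, 0)
Constraint values g_i(x) = a_i^T x - b_i:
  g_1((-2, -3)) = -2
Stationarity residual: grad f(x) + sum_i lambda_i a_i = (0, 0)
  -> stationarity OK
Primal feasibility (all g_i <= 0): OK
Dual feasibility (all lambda_i >= 0): OK
Complementary slackness (lambda_i * g_i(x) = 0 for all i): FAILS

Verdict: the first failing condition is complementary_slackness -> comp.

comp


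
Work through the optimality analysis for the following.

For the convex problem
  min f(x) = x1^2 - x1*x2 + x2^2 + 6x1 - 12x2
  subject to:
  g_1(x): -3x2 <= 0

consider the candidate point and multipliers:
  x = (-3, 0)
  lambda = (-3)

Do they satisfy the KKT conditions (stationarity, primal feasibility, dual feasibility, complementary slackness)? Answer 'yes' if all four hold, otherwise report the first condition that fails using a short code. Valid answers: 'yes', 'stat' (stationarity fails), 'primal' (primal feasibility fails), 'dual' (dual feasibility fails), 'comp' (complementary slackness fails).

Gradient of f: grad f(x) = Q x + c = (0, -9)
Constraint values g_i(x) = a_i^T x - b_i:
  g_1((-3, 0)) = 0
Stationarity residual: grad f(x) + sum_i lambda_i a_i = (0, 0)
  -> stationarity OK
Primal feasibility (all g_i <= 0): OK
Dual feasibility (all lambda_i >= 0): FAILS
Complementary slackness (lambda_i * g_i(x) = 0 for all i): OK

Verdict: the first failing condition is dual_feasibility -> dual.

dual


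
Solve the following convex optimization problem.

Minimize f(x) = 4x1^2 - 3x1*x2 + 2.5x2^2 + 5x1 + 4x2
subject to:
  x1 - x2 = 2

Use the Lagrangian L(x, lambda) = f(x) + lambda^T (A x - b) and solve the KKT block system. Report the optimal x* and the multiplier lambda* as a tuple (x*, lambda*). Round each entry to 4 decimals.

Form the Lagrangian:
  L(x, lambda) = (1/2) x^T Q x + c^T x + lambda^T (A x - b)
Stationarity (grad_x L = 0): Q x + c + A^T lambda = 0.
Primal feasibility: A x = b.

This gives the KKT block system:
  [ Q   A^T ] [ x     ]   [-c ]
  [ A    0  ] [ lambda ] = [ b ]

Solving the linear system:
  x*      = (-0.7143, -2.7143)
  lambda* = (-7.4286)
  f(x*)   = 0.2143

x* = (-0.7143, -2.7143), lambda* = (-7.4286)


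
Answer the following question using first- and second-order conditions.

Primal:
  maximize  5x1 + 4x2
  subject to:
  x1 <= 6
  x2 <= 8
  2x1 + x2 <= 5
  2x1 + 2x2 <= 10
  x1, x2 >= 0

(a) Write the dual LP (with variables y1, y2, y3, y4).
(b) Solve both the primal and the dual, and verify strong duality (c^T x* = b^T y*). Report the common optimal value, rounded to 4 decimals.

The standard primal-dual pair for 'max c^T x s.t. A x <= b, x >= 0' is:
  Dual:  min b^T y  s.t.  A^T y >= c,  y >= 0.

So the dual LP is:
  minimize  6y1 + 8y2 + 5y3 + 10y4
  subject to:
    y1 + 2y3 + 2y4 >= 5
    y2 + y3 + 2y4 >= 4
    y1, y2, y3, y4 >= 0

Solving the primal: x* = (0, 5).
  primal value c^T x* = 20.
Solving the dual: y* = (0, 0, 1, 1.5).
  dual value b^T y* = 20.
Strong duality: c^T x* = b^T y*. Confirmed.

20


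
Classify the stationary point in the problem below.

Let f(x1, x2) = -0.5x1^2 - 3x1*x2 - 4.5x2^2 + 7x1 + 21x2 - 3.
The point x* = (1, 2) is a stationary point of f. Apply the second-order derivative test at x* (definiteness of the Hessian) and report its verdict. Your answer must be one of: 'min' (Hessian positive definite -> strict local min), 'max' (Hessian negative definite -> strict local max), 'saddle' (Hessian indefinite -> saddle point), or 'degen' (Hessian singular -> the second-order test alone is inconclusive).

Compute the Hessian H = grad^2 f:
  H = [[-1, -3], [-3, -9]]
Verify stationarity: grad f(x*) = H x* + g = (0, 0).
Eigenvalues of H: -10, 0.
H has a zero eigenvalue (singular; negative semidefinite but not definite), so H is neither positive definite, negative definite, nor indefinite. The second-order test alone is inconclusive -> degen.
(Indeed, f is constant along the null direction of H through x*, so x* is not a strict local extremum.)

degen


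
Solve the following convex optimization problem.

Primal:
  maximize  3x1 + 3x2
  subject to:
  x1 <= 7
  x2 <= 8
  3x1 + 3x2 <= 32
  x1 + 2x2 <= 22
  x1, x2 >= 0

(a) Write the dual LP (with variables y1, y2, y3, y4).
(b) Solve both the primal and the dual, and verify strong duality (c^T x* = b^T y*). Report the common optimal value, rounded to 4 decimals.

The standard primal-dual pair for 'max c^T x s.t. A x <= b, x >= 0' is:
  Dual:  min b^T y  s.t.  A^T y >= c,  y >= 0.

So the dual LP is:
  minimize  7y1 + 8y2 + 32y3 + 22y4
  subject to:
    y1 + 3y3 + y4 >= 3
    y2 + 3y3 + 2y4 >= 3
    y1, y2, y3, y4 >= 0

Solving the primal: x* = (7, 3.6667).
  primal value c^T x* = 32.
Solving the dual: y* = (0, 0, 1, 0).
  dual value b^T y* = 32.
Strong duality: c^T x* = b^T y*. Confirmed.

32


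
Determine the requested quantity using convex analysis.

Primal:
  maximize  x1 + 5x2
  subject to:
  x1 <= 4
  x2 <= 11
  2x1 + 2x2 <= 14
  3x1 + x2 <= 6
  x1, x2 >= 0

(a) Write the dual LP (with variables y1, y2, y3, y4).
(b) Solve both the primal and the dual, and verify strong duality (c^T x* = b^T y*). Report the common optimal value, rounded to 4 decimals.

The standard primal-dual pair for 'max c^T x s.t. A x <= b, x >= 0' is:
  Dual:  min b^T y  s.t.  A^T y >= c,  y >= 0.

So the dual LP is:
  minimize  4y1 + 11y2 + 14y3 + 6y4
  subject to:
    y1 + 2y3 + 3y4 >= 1
    y2 + 2y3 + y4 >= 5
    y1, y2, y3, y4 >= 0

Solving the primal: x* = (0, 6).
  primal value c^T x* = 30.
Solving the dual: y* = (0, 0, 0, 5).
  dual value b^T y* = 30.
Strong duality: c^T x* = b^T y*. Confirmed.

30


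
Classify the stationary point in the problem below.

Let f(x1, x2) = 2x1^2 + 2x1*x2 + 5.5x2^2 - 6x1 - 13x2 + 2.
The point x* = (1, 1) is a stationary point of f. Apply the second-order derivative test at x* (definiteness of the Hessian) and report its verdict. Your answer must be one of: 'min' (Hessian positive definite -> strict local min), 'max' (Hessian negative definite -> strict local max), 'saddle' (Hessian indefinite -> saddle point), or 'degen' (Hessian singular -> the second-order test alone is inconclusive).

Compute the Hessian H = grad^2 f:
  H = [[4, 2], [2, 11]]
Verify stationarity: grad f(x*) = H x* + g = (0, 0).
Eigenvalues of H: 3.4689, 11.5311.
Both eigenvalues > 0, so H is positive definite -> x* is a strict local min.

min


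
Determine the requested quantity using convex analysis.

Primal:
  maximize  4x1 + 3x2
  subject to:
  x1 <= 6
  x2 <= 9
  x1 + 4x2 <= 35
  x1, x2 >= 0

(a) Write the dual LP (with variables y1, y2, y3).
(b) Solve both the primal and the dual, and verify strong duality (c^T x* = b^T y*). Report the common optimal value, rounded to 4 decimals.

The standard primal-dual pair for 'max c^T x s.t. A x <= b, x >= 0' is:
  Dual:  min b^T y  s.t.  A^T y >= c,  y >= 0.

So the dual LP is:
  minimize  6y1 + 9y2 + 35y3
  subject to:
    y1 + y3 >= 4
    y2 + 4y3 >= 3
    y1, y2, y3 >= 0

Solving the primal: x* = (6, 7.25).
  primal value c^T x* = 45.75.
Solving the dual: y* = (3.25, 0, 0.75).
  dual value b^T y* = 45.75.
Strong duality: c^T x* = b^T y*. Confirmed.

45.75


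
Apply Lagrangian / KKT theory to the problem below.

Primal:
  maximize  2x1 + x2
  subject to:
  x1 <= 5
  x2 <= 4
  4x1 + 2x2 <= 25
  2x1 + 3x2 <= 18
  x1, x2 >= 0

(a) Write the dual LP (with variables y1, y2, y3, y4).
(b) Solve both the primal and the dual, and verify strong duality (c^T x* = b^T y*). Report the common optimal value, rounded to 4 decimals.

The standard primal-dual pair for 'max c^T x s.t. A x <= b, x >= 0' is:
  Dual:  min b^T y  s.t.  A^T y >= c,  y >= 0.

So the dual LP is:
  minimize  5y1 + 4y2 + 25y3 + 18y4
  subject to:
    y1 + 4y3 + 2y4 >= 2
    y2 + 2y3 + 3y4 >= 1
    y1, y2, y3, y4 >= 0

Solving the primal: x* = (4.875, 2.75).
  primal value c^T x* = 12.5.
Solving the dual: y* = (0, 0, 0.5, 0).
  dual value b^T y* = 12.5.
Strong duality: c^T x* = b^T y*. Confirmed.

12.5


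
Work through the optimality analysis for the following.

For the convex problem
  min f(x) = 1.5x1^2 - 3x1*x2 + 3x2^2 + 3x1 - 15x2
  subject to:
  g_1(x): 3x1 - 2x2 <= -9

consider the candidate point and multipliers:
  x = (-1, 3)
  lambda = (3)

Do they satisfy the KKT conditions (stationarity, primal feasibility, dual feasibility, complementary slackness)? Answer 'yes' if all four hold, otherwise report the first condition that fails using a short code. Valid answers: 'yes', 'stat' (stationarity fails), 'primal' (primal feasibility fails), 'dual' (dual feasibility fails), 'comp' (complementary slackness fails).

Gradient of f: grad f(x) = Q x + c = (-9, 6)
Constraint values g_i(x) = a_i^T x - b_i:
  g_1((-1, 3)) = 0
Stationarity residual: grad f(x) + sum_i lambda_i a_i = (0, 0)
  -> stationarity OK
Primal feasibility (all g_i <= 0): OK
Dual feasibility (all lambda_i >= 0): OK
Complementary slackness (lambda_i * g_i(x) = 0 for all i): OK

Verdict: yes, KKT holds.

yes


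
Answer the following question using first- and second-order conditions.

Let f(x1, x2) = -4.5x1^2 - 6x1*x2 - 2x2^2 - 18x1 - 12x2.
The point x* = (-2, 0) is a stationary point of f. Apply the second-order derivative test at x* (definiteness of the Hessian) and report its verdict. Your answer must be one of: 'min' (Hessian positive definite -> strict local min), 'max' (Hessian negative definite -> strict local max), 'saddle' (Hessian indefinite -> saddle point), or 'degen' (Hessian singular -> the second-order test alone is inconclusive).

Compute the Hessian H = grad^2 f:
  H = [[-9, -6], [-6, -4]]
Verify stationarity: grad f(x*) = H x* + g = (0, 0).
Eigenvalues of H: -13, 0.
H has a zero eigenvalue (singular; negative semidefinite but not definite), so H is neither positive definite, negative definite, nor indefinite. The second-order test alone is inconclusive -> degen.
(Indeed, f is constant along the null direction of H through x*, so x* is not a strict local extremum.)

degen


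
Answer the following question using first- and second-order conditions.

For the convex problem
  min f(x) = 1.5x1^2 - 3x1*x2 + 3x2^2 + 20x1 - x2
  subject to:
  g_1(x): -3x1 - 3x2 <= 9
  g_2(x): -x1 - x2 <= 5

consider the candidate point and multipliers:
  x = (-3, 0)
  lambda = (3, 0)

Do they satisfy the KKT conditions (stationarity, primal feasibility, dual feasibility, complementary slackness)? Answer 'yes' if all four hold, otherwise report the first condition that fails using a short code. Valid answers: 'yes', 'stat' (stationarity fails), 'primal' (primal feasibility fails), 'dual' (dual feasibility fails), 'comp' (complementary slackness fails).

Gradient of f: grad f(x) = Q x + c = (11, 8)
Constraint values g_i(x) = a_i^T x - b_i:
  g_1((-3, 0)) = 0
  g_2((-3, 0)) = -2
Stationarity residual: grad f(x) + sum_i lambda_i a_i = (2, -1)
  -> stationarity FAILS
Primal feasibility (all g_i <= 0): OK
Dual feasibility (all lambda_i >= 0): OK
Complementary slackness (lambda_i * g_i(x) = 0 for all i): OK

Verdict: the first failing condition is stationarity -> stat.

stat


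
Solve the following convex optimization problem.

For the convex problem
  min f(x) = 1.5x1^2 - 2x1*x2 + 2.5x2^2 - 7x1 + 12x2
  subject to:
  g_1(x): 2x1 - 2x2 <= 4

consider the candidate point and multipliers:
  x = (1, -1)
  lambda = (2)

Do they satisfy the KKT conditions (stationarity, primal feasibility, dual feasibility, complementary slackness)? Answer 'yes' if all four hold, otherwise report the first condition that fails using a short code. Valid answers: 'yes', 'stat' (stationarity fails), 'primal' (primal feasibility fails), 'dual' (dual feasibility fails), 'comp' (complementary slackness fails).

Gradient of f: grad f(x) = Q x + c = (-2, 5)
Constraint values g_i(x) = a_i^T x - b_i:
  g_1((1, -1)) = 0
Stationarity residual: grad f(x) + sum_i lambda_i a_i = (2, 1)
  -> stationarity FAILS
Primal feasibility (all g_i <= 0): OK
Dual feasibility (all lambda_i >= 0): OK
Complementary slackness (lambda_i * g_i(x) = 0 for all i): OK

Verdict: the first failing condition is stationarity -> stat.

stat


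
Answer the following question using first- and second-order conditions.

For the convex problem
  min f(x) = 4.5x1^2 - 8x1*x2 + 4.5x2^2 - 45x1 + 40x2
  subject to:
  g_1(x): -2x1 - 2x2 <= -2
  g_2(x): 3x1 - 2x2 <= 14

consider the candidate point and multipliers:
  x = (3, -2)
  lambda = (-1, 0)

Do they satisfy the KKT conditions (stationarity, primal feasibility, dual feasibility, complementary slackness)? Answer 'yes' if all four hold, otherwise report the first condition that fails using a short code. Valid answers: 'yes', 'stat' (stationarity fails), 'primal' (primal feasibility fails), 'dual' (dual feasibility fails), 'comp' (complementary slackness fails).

Gradient of f: grad f(x) = Q x + c = (-2, -2)
Constraint values g_i(x) = a_i^T x - b_i:
  g_1((3, -2)) = 0
  g_2((3, -2)) = -1
Stationarity residual: grad f(x) + sum_i lambda_i a_i = (0, 0)
  -> stationarity OK
Primal feasibility (all g_i <= 0): OK
Dual feasibility (all lambda_i >= 0): FAILS
Complementary slackness (lambda_i * g_i(x) = 0 for all i): OK

Verdict: the first failing condition is dual_feasibility -> dual.

dual


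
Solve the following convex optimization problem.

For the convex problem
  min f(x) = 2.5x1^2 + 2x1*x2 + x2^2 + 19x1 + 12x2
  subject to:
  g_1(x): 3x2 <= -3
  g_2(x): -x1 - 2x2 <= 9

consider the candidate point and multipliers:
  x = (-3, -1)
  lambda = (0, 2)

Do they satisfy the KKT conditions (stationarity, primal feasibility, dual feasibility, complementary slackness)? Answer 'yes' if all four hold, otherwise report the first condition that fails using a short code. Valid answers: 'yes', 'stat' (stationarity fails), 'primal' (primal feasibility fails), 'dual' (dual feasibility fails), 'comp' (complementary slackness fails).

Gradient of f: grad f(x) = Q x + c = (2, 4)
Constraint values g_i(x) = a_i^T x - b_i:
  g_1((-3, -1)) = 0
  g_2((-3, -1)) = -4
Stationarity residual: grad f(x) + sum_i lambda_i a_i = (0, 0)
  -> stationarity OK
Primal feasibility (all g_i <= 0): OK
Dual feasibility (all lambda_i >= 0): OK
Complementary slackness (lambda_i * g_i(x) = 0 for all i): FAILS

Verdict: the first failing condition is complementary_slackness -> comp.

comp


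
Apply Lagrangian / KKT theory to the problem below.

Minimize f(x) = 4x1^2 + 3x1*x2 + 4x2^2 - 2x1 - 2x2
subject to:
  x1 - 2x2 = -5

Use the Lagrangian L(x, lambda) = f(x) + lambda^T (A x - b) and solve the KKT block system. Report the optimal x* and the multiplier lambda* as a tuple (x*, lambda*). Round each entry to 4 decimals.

Form the Lagrangian:
  L(x, lambda) = (1/2) x^T Q x + c^T x + lambda^T (A x - b)
Stationarity (grad_x L = 0): Q x + c + A^T lambda = 0.
Primal feasibility: A x = b.

This gives the KKT block system:
  [ Q   A^T ] [ x     ]   [-c ]
  [ A    0  ] [ lambda ] = [ b ]

Solving the linear system:
  x*      = (-1.1154, 1.9423)
  lambda* = (5.0962)
  f(x*)   = 11.9135

x* = (-1.1154, 1.9423), lambda* = (5.0962)


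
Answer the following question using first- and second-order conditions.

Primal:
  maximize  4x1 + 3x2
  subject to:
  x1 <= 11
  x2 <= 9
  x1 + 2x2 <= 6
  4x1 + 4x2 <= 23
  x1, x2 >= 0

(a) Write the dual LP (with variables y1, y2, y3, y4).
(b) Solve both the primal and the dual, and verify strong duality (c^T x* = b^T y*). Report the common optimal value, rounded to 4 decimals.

The standard primal-dual pair for 'max c^T x s.t. A x <= b, x >= 0' is:
  Dual:  min b^T y  s.t.  A^T y >= c,  y >= 0.

So the dual LP is:
  minimize  11y1 + 9y2 + 6y3 + 23y4
  subject to:
    y1 + y3 + 4y4 >= 4
    y2 + 2y3 + 4y4 >= 3
    y1, y2, y3, y4 >= 0

Solving the primal: x* = (5.75, 0).
  primal value c^T x* = 23.
Solving the dual: y* = (0, 0, 0, 1).
  dual value b^T y* = 23.
Strong duality: c^T x* = b^T y*. Confirmed.

23
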